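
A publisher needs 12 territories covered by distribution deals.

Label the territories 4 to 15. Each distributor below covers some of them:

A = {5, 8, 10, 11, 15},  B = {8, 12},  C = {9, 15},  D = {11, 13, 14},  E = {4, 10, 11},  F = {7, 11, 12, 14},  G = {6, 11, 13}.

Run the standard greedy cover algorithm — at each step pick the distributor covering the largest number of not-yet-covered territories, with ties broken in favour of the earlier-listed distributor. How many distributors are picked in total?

Greedy: pick A (covers 5 new) → pick F (covers 3 new) → pick G (covers 2 new) → pick C (covers 1 new) → pick E (covers 1 new). Total picks: 5.

5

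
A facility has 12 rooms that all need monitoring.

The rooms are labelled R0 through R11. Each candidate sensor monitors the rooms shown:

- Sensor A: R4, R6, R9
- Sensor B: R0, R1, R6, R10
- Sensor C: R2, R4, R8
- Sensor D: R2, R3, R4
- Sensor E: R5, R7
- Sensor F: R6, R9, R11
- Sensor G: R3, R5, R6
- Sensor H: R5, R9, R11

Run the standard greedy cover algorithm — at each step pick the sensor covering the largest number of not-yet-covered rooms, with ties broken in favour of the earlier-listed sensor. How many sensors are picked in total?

Greedy: pick B (covers 4 new) → pick C (covers 3 new) → pick H (covers 3 new) → pick D (covers 1 new) → pick E (covers 1 new). Total picks: 5.

5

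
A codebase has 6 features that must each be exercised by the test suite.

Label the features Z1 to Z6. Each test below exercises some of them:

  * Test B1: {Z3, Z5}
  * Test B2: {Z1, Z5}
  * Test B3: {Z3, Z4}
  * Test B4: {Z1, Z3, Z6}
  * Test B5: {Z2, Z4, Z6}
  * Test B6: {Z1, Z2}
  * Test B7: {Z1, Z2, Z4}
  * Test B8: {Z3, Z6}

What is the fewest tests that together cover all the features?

3

B1 and B4 and B5 together: B1 ∪ B4 ∪ B5 = {Z1, Z2, Z3, Z4, Z5, Z6} — every feature is covered.
No 2 of the 8 tests cover everything (all 28 combinations miss at least one feature), so 3 is optimal.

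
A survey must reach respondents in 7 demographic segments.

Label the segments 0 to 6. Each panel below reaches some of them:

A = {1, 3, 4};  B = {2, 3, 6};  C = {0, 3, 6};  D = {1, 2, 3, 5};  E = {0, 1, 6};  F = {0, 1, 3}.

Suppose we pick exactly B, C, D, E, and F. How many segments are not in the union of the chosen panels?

1

Union of B, C, D, E, F = {0, 1, 2, 3, 5, 6}.
Not covered: 4 — 1 segment.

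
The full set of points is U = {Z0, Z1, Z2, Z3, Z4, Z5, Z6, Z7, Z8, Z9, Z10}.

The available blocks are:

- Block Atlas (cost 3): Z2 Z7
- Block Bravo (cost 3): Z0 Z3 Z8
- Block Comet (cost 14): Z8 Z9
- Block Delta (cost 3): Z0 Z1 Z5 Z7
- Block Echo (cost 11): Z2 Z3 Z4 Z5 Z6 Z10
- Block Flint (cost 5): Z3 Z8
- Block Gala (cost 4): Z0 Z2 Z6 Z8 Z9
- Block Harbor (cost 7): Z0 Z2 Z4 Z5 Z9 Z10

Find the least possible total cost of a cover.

17

Bravo, Delta, Gala, Harbor together cover every point (Bravo ∪ Delta ∪ Gala ∪ Harbor = {Z0, Z1, Z2, Z3, Z4, Z5, Z6, Z7, Z8, Z9, Z10}); total cost 3 + 3 + 4 + 7 = 17.
No covering selection has total cost below 17.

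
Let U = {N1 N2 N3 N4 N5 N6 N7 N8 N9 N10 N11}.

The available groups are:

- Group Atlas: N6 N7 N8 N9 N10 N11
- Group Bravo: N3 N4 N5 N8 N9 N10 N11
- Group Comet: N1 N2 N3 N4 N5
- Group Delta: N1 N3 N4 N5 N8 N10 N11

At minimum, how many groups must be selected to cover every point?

2

Take {Atlas, Comet}. Their union is {N1, N2, N3, N4, N5, N6, N7, N8, N9, N10, N11}, which is all 11 points.
No single group has all 11 points (the largest, Bravo, has 7), so 2 is optimal.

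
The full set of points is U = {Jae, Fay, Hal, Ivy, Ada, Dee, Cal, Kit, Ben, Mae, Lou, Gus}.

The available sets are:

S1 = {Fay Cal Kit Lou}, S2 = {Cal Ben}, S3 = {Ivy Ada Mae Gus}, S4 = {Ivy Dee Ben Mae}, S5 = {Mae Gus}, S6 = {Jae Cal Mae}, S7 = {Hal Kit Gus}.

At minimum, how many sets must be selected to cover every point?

5

S1 and S3 and S4 and S6 and S7 together: S1 ∪ S3 ∪ S4 ∪ S6 ∪ S7 = {Jae, Fay, Hal, Ivy, Ada, Dee, Cal, Kit, Ben, Mae, Lou, Gus} — every point is covered.
No 4 of the 7 sets cover everything (all 35 combinations miss at least one point), so 5 is optimal.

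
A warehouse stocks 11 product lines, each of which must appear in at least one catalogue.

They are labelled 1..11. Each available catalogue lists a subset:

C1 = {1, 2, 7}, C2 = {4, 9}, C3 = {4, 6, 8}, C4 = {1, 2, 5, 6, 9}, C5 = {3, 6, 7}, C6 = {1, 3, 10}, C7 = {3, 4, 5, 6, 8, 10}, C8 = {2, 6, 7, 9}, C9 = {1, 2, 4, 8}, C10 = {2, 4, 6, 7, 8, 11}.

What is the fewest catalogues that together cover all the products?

C4 and C7 and C10 together: C4 ∪ C7 ∪ C10 = {1, 2, 3, 4, 5, 6, 7, 8, 9, 10, 11} — every product is covered.
Only C10 contains 11, so C10 is forced; the remaining 5 products need at least 2 more catalogues (each remaining catalogue adds at most 3) — so at least 3 catalogues are needed, and 3 is optimal.

3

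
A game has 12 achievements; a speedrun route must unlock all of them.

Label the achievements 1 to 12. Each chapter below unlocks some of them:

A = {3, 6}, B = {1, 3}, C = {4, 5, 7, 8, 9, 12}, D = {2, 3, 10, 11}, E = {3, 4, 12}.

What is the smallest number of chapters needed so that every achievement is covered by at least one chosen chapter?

A and B and C and D together: A ∪ B ∪ C ∪ D = {1, 2, 3, 4, 5, 6, 7, 8, 9, 10, 11, 12} — every achievement is covered.
No 3 of the 5 chapters cover everything (all 10 combinations miss at least one achievement), so 4 is optimal.

4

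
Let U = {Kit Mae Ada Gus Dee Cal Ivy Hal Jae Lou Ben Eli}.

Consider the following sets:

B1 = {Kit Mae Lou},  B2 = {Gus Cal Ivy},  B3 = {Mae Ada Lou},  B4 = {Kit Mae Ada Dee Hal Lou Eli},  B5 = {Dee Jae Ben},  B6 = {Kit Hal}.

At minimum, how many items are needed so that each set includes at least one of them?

4

H = {Kit, Cal, Lou, Ben} meets every set (each contains at least one member of H), and |H| = 4.
The sets B2, B3, B5, B6 are pairwise disjoint, so any hitting set needs a separate item for each — at least 4. Hence 4 is optimal.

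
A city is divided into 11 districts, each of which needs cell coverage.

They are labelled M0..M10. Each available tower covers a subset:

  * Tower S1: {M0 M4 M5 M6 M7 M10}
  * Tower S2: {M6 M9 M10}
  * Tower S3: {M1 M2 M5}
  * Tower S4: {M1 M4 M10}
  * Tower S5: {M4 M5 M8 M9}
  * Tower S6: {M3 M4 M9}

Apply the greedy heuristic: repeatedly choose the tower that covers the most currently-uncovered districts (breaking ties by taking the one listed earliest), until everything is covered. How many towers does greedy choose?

4

Greedy: pick S1 (covers 6 new) → pick S3 (covers 2 new) → pick S5 (covers 2 new) → pick S6 (covers 1 new). Total picks: 4.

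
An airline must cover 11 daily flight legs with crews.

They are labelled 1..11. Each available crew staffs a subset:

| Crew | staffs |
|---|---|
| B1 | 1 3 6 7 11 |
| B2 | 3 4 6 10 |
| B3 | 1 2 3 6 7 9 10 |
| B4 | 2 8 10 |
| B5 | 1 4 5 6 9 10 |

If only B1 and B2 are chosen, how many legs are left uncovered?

4

Union of B1, B2 = {1, 3, 4, 6, 7, 10, 11}.
Not covered: 2, 5, 8, 9 — 4 legs.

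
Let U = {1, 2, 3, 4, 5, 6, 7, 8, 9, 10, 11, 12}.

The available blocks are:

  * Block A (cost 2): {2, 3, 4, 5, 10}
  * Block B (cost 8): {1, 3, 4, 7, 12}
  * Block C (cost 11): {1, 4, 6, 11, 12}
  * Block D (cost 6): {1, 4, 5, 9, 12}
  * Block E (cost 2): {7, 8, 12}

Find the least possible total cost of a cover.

21

A, C, D, E together cover every element (A ∪ C ∪ D ∪ E = {1, 2, 3, 4, 5, 6, 7, 8, 9, 10, 11, 12}); total cost 2 + 11 + 6 + 2 = 21.
No covering selection has total cost below 21.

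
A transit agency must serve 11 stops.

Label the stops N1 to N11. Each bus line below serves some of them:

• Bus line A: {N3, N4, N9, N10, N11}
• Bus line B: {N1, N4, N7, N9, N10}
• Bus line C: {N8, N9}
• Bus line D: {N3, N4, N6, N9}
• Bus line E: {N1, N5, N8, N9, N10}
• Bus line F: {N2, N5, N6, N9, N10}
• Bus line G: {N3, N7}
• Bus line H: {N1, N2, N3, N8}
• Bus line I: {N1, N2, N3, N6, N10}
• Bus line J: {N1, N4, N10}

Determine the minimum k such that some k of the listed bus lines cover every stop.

4

A and B and C and F together: A ∪ B ∪ C ∪ F = {N1, N2, N3, N4, N5, N6, N7, N8, N9, N10, N11} — every stop is covered.
No 3 of the 10 bus lines cover everything (all 120 combinations miss at least one stop), so 4 is optimal.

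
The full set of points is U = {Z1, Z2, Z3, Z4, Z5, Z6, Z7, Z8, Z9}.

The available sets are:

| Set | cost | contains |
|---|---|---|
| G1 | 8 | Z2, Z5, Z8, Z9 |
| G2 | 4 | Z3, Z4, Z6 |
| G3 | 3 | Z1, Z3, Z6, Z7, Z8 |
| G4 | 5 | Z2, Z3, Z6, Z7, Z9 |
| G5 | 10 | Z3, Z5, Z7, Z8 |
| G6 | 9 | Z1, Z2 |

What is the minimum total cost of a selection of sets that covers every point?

15

G1, G2, G3 together cover every point (G1 ∪ G2 ∪ G3 = {Z1, Z2, Z3, Z4, Z5, Z6, Z7, Z8, Z9}); total cost 8 + 4 + 3 = 15.
The greedy pick G3, G4, G2, G1 costs 20; no covering selection beats 15.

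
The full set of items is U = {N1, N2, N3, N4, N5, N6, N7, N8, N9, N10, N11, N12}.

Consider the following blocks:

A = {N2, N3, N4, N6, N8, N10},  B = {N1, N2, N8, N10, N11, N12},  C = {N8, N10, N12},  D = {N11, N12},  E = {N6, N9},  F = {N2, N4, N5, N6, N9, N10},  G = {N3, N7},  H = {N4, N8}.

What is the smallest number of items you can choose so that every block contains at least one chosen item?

4

T = {N6, N7, N8, N11} meets every block (each contains at least one member of T), and |T| = 4.
The blocks D, E, G, H are pairwise disjoint, so any hitting set needs a separate item for each — at least 4. Hence 4 is optimal.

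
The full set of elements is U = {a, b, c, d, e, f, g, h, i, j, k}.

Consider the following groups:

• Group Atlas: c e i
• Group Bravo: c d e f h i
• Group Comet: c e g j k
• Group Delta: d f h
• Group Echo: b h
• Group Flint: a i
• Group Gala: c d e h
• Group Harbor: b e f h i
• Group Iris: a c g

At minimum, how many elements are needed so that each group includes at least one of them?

3

Take T = {g, h, i}. Each listed group contains at least one of these, so T is a hitting set of size 3.
The groups Comet, Echo, Flint are pairwise disjoint, so any hitting set needs a separate element for each — at least 3. Hence 3 is optimal.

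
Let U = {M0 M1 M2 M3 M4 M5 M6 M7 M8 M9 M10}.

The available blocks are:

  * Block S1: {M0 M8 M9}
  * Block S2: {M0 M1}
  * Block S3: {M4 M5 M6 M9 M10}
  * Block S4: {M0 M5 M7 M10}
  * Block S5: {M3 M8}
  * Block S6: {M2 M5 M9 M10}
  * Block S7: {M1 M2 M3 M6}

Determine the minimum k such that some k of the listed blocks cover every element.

S3 and S4 and S5 and S7 together: S3 ∪ S4 ∪ S5 ∪ S7 = {M0, M1, M2, M3, M4, M5, M6, M7, M8, M9, M10} — every element is covered.
No 3 of the 7 blocks cover everything (all 35 combinations miss at least one element), so 4 is optimal.

4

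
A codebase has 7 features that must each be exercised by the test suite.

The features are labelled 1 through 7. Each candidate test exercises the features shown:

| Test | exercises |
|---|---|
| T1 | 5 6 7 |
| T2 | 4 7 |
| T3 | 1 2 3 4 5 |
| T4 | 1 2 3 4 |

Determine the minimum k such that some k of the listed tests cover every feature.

2

Take {T1, T3}. Their union is {1, 2, 3, 4, 5, 6, 7}, which is all 7 features.
No single test has all 7 features (the largest, T3, has 5), so 2 is optimal.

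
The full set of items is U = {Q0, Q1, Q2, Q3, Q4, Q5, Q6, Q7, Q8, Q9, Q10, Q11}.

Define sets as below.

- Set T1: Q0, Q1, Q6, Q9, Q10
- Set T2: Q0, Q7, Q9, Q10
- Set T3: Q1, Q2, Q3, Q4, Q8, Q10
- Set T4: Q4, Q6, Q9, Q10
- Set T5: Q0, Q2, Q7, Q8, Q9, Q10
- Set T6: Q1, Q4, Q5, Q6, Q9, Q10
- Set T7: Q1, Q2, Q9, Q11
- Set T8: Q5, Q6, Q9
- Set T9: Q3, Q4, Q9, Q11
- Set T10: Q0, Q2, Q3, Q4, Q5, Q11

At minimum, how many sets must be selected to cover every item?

3

Take {T5, T6, T9}. Their union is {Q0, Q1, Q2, Q3, Q4, Q5, Q6, Q7, Q8, Q9, Q10, Q11}, which is all 12 items.
No 2 of the 10 sets cover everything (all 45 combinations miss at least one item), so 3 is optimal.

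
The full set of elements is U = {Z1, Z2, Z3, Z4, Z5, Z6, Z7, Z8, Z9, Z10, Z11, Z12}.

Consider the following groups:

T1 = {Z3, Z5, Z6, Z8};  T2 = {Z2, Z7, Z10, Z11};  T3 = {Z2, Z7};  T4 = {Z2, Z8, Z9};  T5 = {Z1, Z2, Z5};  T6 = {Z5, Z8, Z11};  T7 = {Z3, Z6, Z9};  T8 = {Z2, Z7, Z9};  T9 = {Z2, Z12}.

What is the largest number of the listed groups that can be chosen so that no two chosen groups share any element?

T3, T6, T7 are pairwise disjoint (T3={Z2,Z7}; T6={Z5,Z8,Z11}; T7={Z3,Z6,Z9}).
Every remaining group overlaps one of these, and no 4 of the listed groups are pairwise disjoint, so 3 is the maximum.

3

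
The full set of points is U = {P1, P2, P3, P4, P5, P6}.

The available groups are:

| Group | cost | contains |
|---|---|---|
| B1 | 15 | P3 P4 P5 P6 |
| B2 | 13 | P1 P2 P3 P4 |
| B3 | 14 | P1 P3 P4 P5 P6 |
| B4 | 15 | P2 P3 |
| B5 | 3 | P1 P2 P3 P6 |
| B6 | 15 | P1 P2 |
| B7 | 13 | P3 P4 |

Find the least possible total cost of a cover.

17

B3, B5 together cover every point (B3 ∪ B5 = {P1, P2, P3, P4, P5, P6}); total cost 14 + 3 = 17.
No covering selection has total cost below 17.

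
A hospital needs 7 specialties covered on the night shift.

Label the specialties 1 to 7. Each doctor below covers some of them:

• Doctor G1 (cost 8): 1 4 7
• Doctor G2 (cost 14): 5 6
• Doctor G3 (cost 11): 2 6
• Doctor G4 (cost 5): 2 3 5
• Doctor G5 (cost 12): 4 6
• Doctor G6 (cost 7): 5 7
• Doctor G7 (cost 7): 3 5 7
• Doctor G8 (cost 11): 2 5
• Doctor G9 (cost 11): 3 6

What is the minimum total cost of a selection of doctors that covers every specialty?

G1, G4, G9 together cover every specialty (G1 ∪ G4 ∪ G9 = {1, 2, 3, 4, 5, 6, 7}); total cost 8 + 5 + 11 = 24.
No covering selection has total cost below 24.

24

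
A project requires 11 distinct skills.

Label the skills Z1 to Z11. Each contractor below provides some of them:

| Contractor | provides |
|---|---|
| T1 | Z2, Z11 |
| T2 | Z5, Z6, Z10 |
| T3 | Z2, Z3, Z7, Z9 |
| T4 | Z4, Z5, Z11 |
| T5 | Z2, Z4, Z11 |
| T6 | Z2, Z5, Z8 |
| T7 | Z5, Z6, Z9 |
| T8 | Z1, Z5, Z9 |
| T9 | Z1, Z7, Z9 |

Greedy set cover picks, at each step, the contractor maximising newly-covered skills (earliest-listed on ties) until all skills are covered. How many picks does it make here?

Greedy: pick T3 (covers 4 new) → pick T2 (covers 3 new) → pick T4 (covers 2 new) → pick T6 (covers 1 new) → pick T8 (covers 1 new). Total picks: 5.

5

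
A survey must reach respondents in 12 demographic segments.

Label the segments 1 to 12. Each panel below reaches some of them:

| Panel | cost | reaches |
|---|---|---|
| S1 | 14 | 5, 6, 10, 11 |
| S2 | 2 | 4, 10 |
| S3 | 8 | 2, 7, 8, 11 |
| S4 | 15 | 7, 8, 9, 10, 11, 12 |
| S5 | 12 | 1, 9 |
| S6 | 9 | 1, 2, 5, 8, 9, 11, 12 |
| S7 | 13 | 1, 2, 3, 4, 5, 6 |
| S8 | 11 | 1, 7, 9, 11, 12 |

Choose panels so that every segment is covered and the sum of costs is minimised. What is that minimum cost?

S4, S7 together cover every segment (S4 ∪ S7 = {1, 2, 3, 4, 5, 6, 7, 8, 9, 10, 11, 12}); total cost 15 + 13 = 28.
The greedy pick S2, S6, S7, S3 costs 32; no covering selection beats 28.

28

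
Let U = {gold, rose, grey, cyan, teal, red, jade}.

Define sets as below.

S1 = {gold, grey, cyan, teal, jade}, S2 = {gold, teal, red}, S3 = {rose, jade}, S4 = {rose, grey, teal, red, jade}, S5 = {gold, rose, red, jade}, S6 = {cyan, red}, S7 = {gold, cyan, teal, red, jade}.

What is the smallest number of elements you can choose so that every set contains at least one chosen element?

H = {red, jade} meets every set (each contains at least one member of H), and |H| = 2.
The sets S2, S3 are pairwise disjoint, so any hitting set needs a separate element for each — at least 2. Hence 2 is optimal.

2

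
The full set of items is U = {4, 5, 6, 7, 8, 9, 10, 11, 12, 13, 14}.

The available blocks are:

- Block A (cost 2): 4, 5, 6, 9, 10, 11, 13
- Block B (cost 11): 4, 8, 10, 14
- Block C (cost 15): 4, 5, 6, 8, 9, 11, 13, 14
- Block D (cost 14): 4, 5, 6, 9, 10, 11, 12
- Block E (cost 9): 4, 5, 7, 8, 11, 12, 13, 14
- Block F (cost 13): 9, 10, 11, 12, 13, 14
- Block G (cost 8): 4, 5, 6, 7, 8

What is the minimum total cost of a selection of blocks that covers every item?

A, E together cover every item (A ∪ E = {4, 5, 6, 7, 8, 9, 10, 11, 12, 13, 14}); total cost 2 + 9 = 11.
No covering selection has total cost below 11.

11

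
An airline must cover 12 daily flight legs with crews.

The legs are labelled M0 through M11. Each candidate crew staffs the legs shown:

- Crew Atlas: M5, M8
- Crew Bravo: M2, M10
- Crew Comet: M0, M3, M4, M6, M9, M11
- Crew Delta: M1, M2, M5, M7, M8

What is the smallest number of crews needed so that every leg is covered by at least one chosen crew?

3

Take {Bravo, Comet, Delta}. Their union is {M0, M1, M2, M3, M4, M5, M6, M7, M8, M9, M10, M11}, which is all 12 legs.
Only Comet contains M0, so Comet is forced; the remaining 6 legs need at least 2 more crews (each remaining crew adds at most 5) — so at least 3 crews are needed, and 3 is optimal.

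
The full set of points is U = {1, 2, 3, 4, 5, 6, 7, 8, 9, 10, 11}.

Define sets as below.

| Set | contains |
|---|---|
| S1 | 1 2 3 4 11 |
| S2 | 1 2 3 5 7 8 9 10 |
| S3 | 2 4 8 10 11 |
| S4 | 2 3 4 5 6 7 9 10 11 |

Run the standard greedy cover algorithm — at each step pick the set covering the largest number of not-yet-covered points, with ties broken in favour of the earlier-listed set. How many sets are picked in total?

Greedy: pick S4 (covers 9 new) → pick S2 (covers 2 new). Total picks: 2.

2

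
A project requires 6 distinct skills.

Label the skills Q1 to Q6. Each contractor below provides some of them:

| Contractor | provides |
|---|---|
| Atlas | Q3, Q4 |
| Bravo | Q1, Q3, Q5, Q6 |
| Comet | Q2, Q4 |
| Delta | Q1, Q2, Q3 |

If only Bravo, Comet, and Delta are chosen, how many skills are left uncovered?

Union of Bravo, Comet, Delta = {Q1, Q2, Q3, Q4, Q5, Q6} — that's every skill, so 0 are uncovered.

0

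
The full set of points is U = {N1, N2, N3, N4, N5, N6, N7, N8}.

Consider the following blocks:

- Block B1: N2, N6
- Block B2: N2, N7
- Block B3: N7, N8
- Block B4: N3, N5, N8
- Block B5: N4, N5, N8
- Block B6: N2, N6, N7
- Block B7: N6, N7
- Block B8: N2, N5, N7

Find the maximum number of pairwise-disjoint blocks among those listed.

B1, B3 are pairwise disjoint (B1={N2,N6}; B3={N7,N8}).
Every remaining block overlaps one of these, and no 3 of the listed blocks are pairwise disjoint, so 2 is the maximum.

2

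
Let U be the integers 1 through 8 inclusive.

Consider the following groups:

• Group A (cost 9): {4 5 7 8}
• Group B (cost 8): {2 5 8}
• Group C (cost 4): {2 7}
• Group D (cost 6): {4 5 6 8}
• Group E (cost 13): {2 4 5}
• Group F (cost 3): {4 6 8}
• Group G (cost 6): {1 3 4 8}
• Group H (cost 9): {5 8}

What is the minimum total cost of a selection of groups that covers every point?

16

C, D, G together cover every point (C ∪ D ∪ G = {1, 2, 3, 4, 5, 6, 7, 8}); total cost 4 + 6 + 6 = 16.
The greedy pick F, C, G, D costs 19; no covering selection beats 16.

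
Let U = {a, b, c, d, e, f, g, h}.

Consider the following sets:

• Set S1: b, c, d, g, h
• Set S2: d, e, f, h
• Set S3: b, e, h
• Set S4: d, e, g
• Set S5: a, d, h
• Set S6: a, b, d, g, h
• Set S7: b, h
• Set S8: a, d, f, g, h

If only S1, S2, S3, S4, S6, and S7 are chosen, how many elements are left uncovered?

0

Union of S1, S2, S3, S4, S6, S7 = {a, b, c, d, e, f, g, h} — that's every element, so 0 are uncovered.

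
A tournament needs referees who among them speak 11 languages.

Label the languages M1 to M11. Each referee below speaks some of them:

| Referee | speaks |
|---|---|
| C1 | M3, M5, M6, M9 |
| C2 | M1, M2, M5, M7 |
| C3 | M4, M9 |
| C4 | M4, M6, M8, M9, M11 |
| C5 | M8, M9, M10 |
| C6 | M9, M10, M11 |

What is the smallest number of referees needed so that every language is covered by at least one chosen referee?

Take {C1, C2, C4, C5}. Their union is {M1, M2, M3, M4, M5, M6, M7, M8, M9, M10, M11}, which is all 11 languages.
Only C1 contains M3, so C1 is forced; the remaining 7 languages need at least 3 more referees (each remaining referee adds at most 3) — so at least 4 referees are needed, and 4 is optimal.

4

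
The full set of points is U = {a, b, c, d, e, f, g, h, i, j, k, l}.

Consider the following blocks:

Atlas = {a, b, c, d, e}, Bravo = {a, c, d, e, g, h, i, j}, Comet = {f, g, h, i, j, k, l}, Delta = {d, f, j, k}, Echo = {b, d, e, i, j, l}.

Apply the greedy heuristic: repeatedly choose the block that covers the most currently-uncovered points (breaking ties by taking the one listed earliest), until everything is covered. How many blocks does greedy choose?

Greedy: pick Bravo (covers 8 new) → pick Comet (covers 3 new) → pick Atlas (covers 1 new). Total picks: 3.
(The true minimum cover uses only 2 blocks, so greedy is not optimal here.)

3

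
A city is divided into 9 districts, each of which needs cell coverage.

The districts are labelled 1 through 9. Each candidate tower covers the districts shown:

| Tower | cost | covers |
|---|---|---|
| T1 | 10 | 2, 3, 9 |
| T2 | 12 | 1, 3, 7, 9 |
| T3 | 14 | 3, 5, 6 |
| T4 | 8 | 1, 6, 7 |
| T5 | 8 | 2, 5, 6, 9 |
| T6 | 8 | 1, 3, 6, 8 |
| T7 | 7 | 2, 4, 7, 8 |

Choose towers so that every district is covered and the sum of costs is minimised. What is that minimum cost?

23

T5, T6, T7 together cover every district (T5 ∪ T6 ∪ T7 = {1, 2, 3, 4, 5, 6, 7, 8, 9}); total cost 8 + 8 + 7 = 23.
No covering selection has total cost below 23.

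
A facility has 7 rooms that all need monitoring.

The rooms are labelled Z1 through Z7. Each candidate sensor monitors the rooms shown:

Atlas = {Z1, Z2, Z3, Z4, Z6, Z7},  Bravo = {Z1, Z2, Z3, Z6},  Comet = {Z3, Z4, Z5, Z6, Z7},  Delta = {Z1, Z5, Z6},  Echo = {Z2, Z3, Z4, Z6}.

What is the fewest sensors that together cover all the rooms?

Bravo and Comet together: Bravo ∪ Comet = {Z1, Z2, Z3, Z4, Z5, Z6, Z7} — every room is covered.
No single sensor has all 7 rooms (the largest, Atlas, has 6), so 2 is optimal.

2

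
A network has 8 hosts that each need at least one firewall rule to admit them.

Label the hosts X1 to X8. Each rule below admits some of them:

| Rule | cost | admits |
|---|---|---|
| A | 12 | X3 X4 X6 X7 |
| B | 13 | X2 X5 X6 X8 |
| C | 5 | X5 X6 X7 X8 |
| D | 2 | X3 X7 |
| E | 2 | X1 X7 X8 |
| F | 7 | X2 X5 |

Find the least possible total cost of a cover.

A, E, F together cover every host (A ∪ E ∪ F = {X1, X2, X3, X4, X5, X6, X7, X8}); total cost 12 + 2 + 7 = 21.
The greedy pick E, D, C, F, A costs 28; no covering selection beats 21.

21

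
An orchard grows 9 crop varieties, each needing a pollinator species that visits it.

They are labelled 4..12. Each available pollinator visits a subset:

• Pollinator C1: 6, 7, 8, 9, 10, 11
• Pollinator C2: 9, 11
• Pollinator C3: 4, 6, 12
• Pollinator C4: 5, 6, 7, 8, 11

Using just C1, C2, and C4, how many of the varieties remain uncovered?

Union of C1, C2, C4 = {5, 6, 7, 8, 9, 10, 11}.
Not covered: 4, 12 — 2 varieties.

2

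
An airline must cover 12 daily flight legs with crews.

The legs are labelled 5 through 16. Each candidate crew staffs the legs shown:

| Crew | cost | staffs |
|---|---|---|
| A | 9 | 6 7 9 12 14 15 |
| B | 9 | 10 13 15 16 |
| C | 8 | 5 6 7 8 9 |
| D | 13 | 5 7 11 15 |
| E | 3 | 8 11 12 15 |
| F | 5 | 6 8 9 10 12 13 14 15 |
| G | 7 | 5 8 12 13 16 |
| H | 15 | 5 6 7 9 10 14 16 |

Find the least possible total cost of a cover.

23

E, F, H together cover every leg (E ∪ F ∪ H = {5, 6, 7, 8, 9, 10, 11, 12, 13, 14, 15, 16}); total cost 3 + 5 + 15 = 23.
No covering selection has total cost below 23.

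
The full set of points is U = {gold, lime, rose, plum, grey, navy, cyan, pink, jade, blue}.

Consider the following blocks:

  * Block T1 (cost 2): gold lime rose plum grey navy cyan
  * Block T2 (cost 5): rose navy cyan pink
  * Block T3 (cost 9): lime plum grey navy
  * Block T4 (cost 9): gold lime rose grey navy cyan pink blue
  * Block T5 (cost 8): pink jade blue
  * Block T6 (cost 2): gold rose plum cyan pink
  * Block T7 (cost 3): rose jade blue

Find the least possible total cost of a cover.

T1, T6, T7 together cover every point (T1 ∪ T6 ∪ T7 = {gold, lime, rose, plum, grey, navy, cyan, pink, jade, blue}); total cost 2 + 2 + 3 = 7.
No covering selection has total cost below 7.

7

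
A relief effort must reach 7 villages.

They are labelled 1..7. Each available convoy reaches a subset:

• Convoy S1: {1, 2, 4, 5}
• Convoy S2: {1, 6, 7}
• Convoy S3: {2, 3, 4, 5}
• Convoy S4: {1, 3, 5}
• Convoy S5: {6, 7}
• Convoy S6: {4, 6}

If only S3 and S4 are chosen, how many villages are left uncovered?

Union of S3, S4 = {1, 2, 3, 4, 5}.
Not covered: 6, 7 — 2 villages.

2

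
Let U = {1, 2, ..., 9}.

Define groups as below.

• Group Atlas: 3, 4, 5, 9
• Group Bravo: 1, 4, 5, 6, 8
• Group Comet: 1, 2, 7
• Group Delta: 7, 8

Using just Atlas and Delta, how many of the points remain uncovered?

Union of Atlas, Delta = {3, 4, 5, 7, 8, 9}.
Not covered: 1, 2, 6 — 3 points.

3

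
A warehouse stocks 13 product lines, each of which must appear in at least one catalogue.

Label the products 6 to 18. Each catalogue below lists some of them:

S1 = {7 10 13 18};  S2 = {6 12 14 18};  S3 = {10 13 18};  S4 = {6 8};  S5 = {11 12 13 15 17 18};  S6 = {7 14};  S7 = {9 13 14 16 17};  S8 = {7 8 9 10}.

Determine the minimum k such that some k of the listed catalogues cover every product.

S4 and S5 and S7 and S8 together: S4 ∪ S5 ∪ S7 ∪ S8 = {6, 7, 8, 9, 10, 11, 12, 13, 14, 15, 16, 17, 18} — every product is covered.
No 3 of the 8 catalogues cover everything (all 56 combinations miss at least one product), so 4 is optimal.

4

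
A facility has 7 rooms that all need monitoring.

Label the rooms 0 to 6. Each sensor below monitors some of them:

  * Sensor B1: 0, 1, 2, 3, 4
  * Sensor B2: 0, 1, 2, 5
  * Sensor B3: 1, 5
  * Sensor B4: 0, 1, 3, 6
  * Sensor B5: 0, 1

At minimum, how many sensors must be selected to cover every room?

3

B1 and B2 and B4 together: B1 ∪ B2 ∪ B4 = {0, 1, 2, 3, 4, 5, 6} — every room is covered.
Only B1 contains 4, so B1 is forced; the remaining 2 rooms need at least 2 more sensors (each remaining sensor adds at most 1) — so at least 3 sensors are needed, and 3 is optimal.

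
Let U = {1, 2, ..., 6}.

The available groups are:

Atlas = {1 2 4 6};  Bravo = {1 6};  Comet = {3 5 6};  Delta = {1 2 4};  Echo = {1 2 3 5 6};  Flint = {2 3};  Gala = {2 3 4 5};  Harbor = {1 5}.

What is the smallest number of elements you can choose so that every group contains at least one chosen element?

2

H = {1, 3} meets every group (each contains at least one member of H), and |H| = 2.
The groups Flint, Harbor are pairwise disjoint, so any hitting set needs a separate element for each — at least 2. Hence 2 is optimal.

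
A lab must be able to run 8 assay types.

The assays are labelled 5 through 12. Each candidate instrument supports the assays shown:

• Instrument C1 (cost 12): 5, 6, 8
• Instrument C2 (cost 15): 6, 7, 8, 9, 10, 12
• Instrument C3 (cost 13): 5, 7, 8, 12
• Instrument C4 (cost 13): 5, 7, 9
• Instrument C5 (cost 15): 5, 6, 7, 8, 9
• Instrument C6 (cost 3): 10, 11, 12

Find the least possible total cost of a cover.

18

C5, C6 together cover every assay (C5 ∪ C6 = {5, 6, 7, 8, 9, 10, 11, 12}); total cost 15 + 3 = 18.
No covering selection has total cost below 18.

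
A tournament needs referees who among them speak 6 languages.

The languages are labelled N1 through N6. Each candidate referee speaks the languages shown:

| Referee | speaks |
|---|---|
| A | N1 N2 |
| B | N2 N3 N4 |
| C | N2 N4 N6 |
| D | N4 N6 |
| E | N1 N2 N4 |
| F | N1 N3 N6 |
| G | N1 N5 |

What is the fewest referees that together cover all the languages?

3

Take {B, C, G}. Their union is {N1, N2, N3, N4, N5, N6}, which is all 6 languages.
Only G contains N5, so G is forced; the remaining 4 languages need at least 2 more referees (each remaining referee adds at most 3) — so at least 3 referees are needed, and 3 is optimal.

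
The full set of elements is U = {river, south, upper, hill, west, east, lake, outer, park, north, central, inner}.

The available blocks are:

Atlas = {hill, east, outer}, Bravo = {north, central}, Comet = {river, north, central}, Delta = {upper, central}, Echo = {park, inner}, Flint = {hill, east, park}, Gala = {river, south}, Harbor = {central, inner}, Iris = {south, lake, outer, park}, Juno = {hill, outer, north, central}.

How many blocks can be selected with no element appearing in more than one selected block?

Atlas, Bravo, Echo, Gala are pairwise disjoint (Atlas={hill,east,outer}; Bravo={north,central}; Echo={park,inner}; Gala={river,south}).
Every remaining block overlaps one of these, and no 5 of the listed blocks are pairwise disjoint, so 4 is the maximum.

4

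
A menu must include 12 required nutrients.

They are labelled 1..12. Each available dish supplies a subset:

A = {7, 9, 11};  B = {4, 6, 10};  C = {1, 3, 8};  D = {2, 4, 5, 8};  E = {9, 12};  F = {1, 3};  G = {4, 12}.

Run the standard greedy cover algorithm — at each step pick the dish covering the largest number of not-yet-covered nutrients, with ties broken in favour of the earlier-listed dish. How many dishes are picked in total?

5

Greedy: pick D (covers 4 new) → pick A (covers 3 new) → pick B (covers 2 new) → pick C (covers 2 new) → pick E (covers 1 new). Total picks: 5.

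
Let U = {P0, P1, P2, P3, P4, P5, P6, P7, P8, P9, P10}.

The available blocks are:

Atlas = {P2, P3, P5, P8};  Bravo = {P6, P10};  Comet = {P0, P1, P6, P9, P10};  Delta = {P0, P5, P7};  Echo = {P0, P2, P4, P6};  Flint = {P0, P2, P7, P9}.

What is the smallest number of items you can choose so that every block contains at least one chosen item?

3

H = {P2, P5, P10} meets every block (each contains at least one member of H), and |H| = 3.
No choice of 2 items meets every block, so 3 is the minimum.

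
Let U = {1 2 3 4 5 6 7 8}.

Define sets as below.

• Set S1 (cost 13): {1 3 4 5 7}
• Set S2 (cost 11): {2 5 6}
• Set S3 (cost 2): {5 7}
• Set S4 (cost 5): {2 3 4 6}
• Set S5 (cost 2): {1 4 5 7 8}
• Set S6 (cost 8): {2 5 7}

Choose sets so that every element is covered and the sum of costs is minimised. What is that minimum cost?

7

S4, S5 together cover every element (S4 ∪ S5 = {1, 2, 3, 4, 5, 6, 7, 8}); total cost 5 + 2 = 7.
No covering selection has total cost below 7.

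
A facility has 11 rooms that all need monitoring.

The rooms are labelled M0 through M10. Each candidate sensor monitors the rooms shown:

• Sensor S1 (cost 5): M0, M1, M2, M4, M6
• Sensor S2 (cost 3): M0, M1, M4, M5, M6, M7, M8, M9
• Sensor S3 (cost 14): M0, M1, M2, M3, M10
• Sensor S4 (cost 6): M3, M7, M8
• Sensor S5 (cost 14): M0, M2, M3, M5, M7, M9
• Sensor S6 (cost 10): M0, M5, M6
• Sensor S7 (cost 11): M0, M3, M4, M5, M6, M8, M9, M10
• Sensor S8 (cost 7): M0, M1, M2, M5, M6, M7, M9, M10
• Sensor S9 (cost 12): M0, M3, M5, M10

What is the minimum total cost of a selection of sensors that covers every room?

16

S2, S4, S8 together cover every room (S2 ∪ S4 ∪ S8 = {M0, M1, M2, M3, M4, M5, M6, M7, M8, M9, M10}); total cost 3 + 6 + 7 = 16.
No covering selection has total cost below 16.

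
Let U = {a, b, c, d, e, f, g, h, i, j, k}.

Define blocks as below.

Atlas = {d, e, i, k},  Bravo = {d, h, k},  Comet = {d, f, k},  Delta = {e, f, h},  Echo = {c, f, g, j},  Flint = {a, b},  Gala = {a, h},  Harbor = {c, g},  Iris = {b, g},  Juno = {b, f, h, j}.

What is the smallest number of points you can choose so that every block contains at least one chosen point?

T = {a, f, g, k} meets every block (each contains at least one member of T), and |T| = 4.
No choice of 3 points meets every block, so 4 is the minimum.

4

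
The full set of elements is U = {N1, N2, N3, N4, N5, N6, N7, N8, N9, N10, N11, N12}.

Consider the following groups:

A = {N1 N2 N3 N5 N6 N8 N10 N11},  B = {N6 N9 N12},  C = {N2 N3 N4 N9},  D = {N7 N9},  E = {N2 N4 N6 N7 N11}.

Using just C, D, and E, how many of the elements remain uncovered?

Union of C, D, E = {N2, N3, N4, N6, N7, N9, N11}.
Not covered: N1, N5, N8, N10, N12 — 5 elements.

5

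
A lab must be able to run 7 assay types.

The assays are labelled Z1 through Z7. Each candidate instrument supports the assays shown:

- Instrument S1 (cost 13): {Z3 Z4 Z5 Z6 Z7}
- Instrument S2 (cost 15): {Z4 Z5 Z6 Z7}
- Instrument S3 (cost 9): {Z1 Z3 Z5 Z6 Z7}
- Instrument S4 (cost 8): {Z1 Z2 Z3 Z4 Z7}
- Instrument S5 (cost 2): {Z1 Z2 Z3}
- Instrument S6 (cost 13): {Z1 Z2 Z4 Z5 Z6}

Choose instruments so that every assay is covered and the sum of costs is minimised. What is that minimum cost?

15

S1, S5 together cover every assay (S1 ∪ S5 = {Z1, Z2, Z3, Z4, Z5, Z6, Z7}); total cost 13 + 2 = 15.
The greedy pick S5, S3, S4 costs 19; no covering selection beats 15.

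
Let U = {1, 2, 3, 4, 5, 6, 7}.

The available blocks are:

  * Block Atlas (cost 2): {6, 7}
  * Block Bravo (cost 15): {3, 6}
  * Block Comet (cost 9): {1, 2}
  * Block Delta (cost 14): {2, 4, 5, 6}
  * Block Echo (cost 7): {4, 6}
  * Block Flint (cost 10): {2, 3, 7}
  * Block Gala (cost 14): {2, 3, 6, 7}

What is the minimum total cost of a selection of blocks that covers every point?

Comet, Delta, Flint together cover every point (Comet ∪ Delta ∪ Flint = {1, 2, 3, 4, 5, 6, 7}); total cost 9 + 14 + 10 = 33.
The greedy pick Atlas, Comet, Delta, Flint costs 35; no covering selection beats 33.

33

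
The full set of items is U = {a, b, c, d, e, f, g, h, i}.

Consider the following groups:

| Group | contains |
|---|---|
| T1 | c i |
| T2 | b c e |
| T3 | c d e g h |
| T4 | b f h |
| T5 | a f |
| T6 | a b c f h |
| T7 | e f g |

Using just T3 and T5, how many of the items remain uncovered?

2

Union of T3, T5 = {a, c, d, e, f, g, h}.
Not covered: b, i — 2 items.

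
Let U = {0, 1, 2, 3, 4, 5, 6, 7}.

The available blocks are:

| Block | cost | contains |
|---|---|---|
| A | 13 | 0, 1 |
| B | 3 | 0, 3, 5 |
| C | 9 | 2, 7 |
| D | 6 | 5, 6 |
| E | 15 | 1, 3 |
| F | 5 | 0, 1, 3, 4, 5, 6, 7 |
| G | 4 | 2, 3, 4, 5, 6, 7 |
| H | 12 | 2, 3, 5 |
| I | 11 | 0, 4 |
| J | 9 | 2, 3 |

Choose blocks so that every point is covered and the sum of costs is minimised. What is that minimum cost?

9

F, G together cover every point (F ∪ G = {0, 1, 2, 3, 4, 5, 6, 7}); total cost 5 + 4 = 9.
No covering selection has total cost below 9.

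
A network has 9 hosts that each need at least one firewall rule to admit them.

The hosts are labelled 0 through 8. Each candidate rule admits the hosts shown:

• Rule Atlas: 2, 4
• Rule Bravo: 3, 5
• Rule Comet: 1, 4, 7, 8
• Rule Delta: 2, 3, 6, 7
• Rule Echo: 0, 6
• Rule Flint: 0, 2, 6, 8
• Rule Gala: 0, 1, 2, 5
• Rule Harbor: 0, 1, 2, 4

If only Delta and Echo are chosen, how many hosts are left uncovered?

Union of Delta, Echo = {0, 2, 3, 6, 7}.
Not covered: 1, 4, 5, 8 — 4 hosts.

4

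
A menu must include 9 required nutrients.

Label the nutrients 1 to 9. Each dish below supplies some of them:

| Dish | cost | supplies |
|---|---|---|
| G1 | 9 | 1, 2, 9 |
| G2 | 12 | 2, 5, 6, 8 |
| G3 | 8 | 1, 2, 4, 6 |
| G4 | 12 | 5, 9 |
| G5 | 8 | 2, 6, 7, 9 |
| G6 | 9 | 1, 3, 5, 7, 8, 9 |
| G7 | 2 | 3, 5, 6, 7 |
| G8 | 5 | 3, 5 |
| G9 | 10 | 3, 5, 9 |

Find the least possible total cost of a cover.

G3, G6 together cover every nutrient (G3 ∪ G6 = {1, 2, 3, 4, 5, 6, 7, 8, 9}); total cost 8 + 9 = 17.
The greedy pick G7, G3, G6 costs 19; no covering selection beats 17.

17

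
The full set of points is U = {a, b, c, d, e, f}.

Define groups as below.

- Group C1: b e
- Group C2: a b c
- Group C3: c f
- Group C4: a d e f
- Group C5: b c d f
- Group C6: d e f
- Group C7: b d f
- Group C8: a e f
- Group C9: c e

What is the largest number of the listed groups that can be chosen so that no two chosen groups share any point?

C1, C3 are pairwise disjoint (C1={b,e}; C3={c,f}).
Every remaining group overlaps one of these, and no 3 of the listed groups are pairwise disjoint, so 2 is the maximum.

2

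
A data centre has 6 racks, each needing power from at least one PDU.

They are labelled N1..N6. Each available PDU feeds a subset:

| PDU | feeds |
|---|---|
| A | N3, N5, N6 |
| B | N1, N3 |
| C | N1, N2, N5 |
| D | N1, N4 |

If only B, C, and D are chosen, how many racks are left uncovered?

1

Union of B, C, D = {N1, N2, N3, N4, N5}.
Not covered: N6 — 1 rack.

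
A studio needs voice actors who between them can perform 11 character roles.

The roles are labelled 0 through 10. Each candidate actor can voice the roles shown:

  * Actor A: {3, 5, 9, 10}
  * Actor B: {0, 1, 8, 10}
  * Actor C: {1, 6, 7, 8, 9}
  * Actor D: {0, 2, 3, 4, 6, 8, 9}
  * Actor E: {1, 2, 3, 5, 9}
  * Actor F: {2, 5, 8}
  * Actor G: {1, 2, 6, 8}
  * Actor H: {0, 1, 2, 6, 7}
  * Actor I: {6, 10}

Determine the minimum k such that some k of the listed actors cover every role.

3

Take {A, C, D}. Their union is {0, 1, 2, 3, 4, 5, 6, 7, 8, 9, 10}, which is all 11 roles.
Only D contains 4, so D is forced; the remaining 4 roles need at least 2 more actors (each remaining actor adds at most 2) — so at least 3 actors are needed, and 3 is optimal.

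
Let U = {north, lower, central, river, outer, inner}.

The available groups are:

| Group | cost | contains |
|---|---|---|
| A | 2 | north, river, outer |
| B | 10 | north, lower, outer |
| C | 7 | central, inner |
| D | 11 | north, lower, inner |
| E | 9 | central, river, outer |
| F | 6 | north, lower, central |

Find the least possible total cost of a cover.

A, C, F together cover every point (A ∪ C ∪ F = {north, lower, central, river, outer, inner}); total cost 2 + 7 + 6 = 15.
No covering selection has total cost below 15.

15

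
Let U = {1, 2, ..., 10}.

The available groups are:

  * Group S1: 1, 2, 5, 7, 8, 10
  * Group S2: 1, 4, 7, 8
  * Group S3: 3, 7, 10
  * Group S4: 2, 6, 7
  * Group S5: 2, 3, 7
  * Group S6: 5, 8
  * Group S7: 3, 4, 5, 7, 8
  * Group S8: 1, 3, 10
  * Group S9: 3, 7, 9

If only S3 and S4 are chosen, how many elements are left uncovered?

Union of S3, S4 = {2, 3, 6, 7, 10}.
Not covered: 1, 4, 5, 8, 9 — 5 elements.

5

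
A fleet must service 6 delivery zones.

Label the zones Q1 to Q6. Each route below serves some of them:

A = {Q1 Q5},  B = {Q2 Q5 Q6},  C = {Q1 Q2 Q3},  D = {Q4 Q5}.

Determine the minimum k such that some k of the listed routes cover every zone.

B and C and D together: B ∪ C ∪ D = {Q1, Q2, Q3, Q4, Q5, Q6} — every zone is covered.
Only C contains Q3, so C is forced; the remaining 3 zones need at least 2 more routes (each remaining route adds at most 2) — so at least 3 routes are needed, and 3 is optimal.

3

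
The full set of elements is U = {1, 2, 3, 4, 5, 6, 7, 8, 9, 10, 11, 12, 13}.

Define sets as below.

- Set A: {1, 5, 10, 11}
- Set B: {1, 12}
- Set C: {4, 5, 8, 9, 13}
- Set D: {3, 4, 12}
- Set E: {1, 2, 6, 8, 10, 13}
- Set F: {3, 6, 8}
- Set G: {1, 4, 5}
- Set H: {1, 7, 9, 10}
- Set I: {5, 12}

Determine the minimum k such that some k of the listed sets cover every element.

A and D and E and H together: A ∪ D ∪ E ∪ H = {1, 2, 3, 4, 5, 6, 7, 8, 9, 10, 11, 12, 13} — every element is covered.
Only E contains 2, so E is forced; the remaining 7 elements need at least 3 more sets (each remaining set adds at most 3) — so at least 4 sets are needed, and 4 is optimal.

4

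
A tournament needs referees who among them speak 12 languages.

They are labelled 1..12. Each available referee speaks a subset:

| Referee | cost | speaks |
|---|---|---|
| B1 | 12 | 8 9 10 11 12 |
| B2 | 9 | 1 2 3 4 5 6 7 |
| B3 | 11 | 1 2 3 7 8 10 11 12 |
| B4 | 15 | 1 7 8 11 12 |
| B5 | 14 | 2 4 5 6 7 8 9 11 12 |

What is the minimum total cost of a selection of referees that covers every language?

21

B1, B2 together cover every language (B1 ∪ B2 = {1, 2, 3, 4, 5, 6, 7, 8, 9, 10, 11, 12}); total cost 12 + 9 = 21.
No covering selection has total cost below 21.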